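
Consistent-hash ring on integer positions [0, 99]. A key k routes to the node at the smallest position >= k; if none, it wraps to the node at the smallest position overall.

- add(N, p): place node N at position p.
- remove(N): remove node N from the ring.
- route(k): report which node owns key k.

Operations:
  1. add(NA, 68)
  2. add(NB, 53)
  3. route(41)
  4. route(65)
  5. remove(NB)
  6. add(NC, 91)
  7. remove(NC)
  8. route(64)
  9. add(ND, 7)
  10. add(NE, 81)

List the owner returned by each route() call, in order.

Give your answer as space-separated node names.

Answer: NB NA NA

Derivation:
Op 1: add NA@68 -> ring=[68:NA]
Op 2: add NB@53 -> ring=[53:NB,68:NA]
Op 3: route key 41: smallest pos >= 41 is 53 -> NB
Op 4: route key 65: smallest pos >= 65 is 68 -> NA
Op 5: remove NB -> ring=[68:NA]
Op 6: add NC@91 -> ring=[68:NA,91:NC]
Op 7: remove NC -> ring=[68:NA]
Op 8: route key 64: smallest pos >= 64 is 68 -> NA
Op 9: add ND@7 -> ring=[7:ND,68:NA]
Op 10: add NE@81 -> ring=[7:ND,68:NA,81:NE]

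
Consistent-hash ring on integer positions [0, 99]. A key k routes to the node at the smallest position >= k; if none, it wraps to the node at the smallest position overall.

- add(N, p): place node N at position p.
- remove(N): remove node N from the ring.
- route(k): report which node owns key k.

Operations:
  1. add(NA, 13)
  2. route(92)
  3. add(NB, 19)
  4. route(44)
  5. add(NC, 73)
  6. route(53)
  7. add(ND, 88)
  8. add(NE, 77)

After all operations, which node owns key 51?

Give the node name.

Answer: NC

Derivation:
Op 1: add NA@13 -> ring=[13:NA]
Op 2: route key 92: none >= 92, wrap to smallest pos 13 -> NA
Op 3: add NB@19 -> ring=[13:NA,19:NB]
Op 4: route key 44: none >= 44, wrap to smallest pos 13 -> NA
Op 5: add NC@73 -> ring=[13:NA,19:NB,73:NC]
Op 6: route key 53: smallest pos >= 53 is 73 -> NC
Op 7: add ND@88 -> ring=[13:NA,19:NB,73:NC,88:ND]
Op 8: add NE@77 -> ring=[13:NA,19:NB,73:NC,77:NE,88:ND]
Final route key 51: smallest pos >= 51 is 73 -> NC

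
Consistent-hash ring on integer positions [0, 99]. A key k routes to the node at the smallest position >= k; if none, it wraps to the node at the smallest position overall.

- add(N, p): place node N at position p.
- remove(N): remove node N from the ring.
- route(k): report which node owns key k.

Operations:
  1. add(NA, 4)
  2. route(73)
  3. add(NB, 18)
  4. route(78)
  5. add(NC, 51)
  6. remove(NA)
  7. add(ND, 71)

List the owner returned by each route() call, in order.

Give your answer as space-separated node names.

Op 1: add NA@4 -> ring=[4:NA]
Op 2: route key 73: none >= 73, wrap to smallest pos 4 -> NA
Op 3: add NB@18 -> ring=[4:NA,18:NB]
Op 4: route key 78: none >= 78, wrap to smallest pos 4 -> NA
Op 5: add NC@51 -> ring=[4:NA,18:NB,51:NC]
Op 6: remove NA -> ring=[18:NB,51:NC]
Op 7: add ND@71 -> ring=[18:NB,51:NC,71:ND]

Answer: NA NA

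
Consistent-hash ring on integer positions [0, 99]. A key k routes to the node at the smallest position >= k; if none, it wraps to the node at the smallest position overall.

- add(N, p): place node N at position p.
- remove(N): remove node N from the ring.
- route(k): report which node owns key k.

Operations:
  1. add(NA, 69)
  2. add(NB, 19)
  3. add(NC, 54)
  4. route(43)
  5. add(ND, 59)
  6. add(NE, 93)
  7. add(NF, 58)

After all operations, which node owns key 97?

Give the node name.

Op 1: add NA@69 -> ring=[69:NA]
Op 2: add NB@19 -> ring=[19:NB,69:NA]
Op 3: add NC@54 -> ring=[19:NB,54:NC,69:NA]
Op 4: route key 43: smallest pos >= 43 is 54 -> NC
Op 5: add ND@59 -> ring=[19:NB,54:NC,59:ND,69:NA]
Op 6: add NE@93 -> ring=[19:NB,54:NC,59:ND,69:NA,93:NE]
Op 7: add NF@58 -> ring=[19:NB,54:NC,58:NF,59:ND,69:NA,93:NE]
Final route key 97: none >= 97, wrap to smallest pos 19 -> NB

Answer: NB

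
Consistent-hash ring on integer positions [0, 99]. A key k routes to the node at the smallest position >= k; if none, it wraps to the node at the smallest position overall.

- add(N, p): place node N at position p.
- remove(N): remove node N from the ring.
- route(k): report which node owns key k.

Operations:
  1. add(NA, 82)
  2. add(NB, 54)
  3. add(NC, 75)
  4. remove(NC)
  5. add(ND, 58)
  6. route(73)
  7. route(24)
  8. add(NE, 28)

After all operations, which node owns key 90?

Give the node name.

Op 1: add NA@82 -> ring=[82:NA]
Op 2: add NB@54 -> ring=[54:NB,82:NA]
Op 3: add NC@75 -> ring=[54:NB,75:NC,82:NA]
Op 4: remove NC -> ring=[54:NB,82:NA]
Op 5: add ND@58 -> ring=[54:NB,58:ND,82:NA]
Op 6: route key 73: smallest pos >= 73 is 82 -> NA
Op 7: route key 24: smallest pos >= 24 is 54 -> NB
Op 8: add NE@28 -> ring=[28:NE,54:NB,58:ND,82:NA]
Final route key 90: none >= 90, wrap to smallest pos 28 -> NE

Answer: NE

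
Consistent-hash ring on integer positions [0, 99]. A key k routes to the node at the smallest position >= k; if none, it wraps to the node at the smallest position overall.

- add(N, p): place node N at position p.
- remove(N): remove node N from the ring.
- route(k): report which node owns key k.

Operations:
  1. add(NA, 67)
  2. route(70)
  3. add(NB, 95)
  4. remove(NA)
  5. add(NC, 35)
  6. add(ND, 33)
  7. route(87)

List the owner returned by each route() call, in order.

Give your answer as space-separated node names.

Answer: NA NB

Derivation:
Op 1: add NA@67 -> ring=[67:NA]
Op 2: route key 70: none >= 70, wrap to smallest pos 67 -> NA
Op 3: add NB@95 -> ring=[67:NA,95:NB]
Op 4: remove NA -> ring=[95:NB]
Op 5: add NC@35 -> ring=[35:NC,95:NB]
Op 6: add ND@33 -> ring=[33:ND,35:NC,95:NB]
Op 7: route key 87: smallest pos >= 87 is 95 -> NB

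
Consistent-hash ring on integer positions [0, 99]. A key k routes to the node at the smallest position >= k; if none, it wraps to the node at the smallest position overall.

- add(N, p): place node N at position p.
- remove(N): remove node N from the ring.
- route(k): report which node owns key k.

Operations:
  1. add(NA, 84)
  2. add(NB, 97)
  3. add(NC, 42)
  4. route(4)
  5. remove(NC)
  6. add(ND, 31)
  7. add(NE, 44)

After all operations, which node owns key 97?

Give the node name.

Answer: NB

Derivation:
Op 1: add NA@84 -> ring=[84:NA]
Op 2: add NB@97 -> ring=[84:NA,97:NB]
Op 3: add NC@42 -> ring=[42:NC,84:NA,97:NB]
Op 4: route key 4: smallest pos >= 4 is 42 -> NC
Op 5: remove NC -> ring=[84:NA,97:NB]
Op 6: add ND@31 -> ring=[31:ND,84:NA,97:NB]
Op 7: add NE@44 -> ring=[31:ND,44:NE,84:NA,97:NB]
Final route key 97: smallest pos >= 97 is 97 -> NB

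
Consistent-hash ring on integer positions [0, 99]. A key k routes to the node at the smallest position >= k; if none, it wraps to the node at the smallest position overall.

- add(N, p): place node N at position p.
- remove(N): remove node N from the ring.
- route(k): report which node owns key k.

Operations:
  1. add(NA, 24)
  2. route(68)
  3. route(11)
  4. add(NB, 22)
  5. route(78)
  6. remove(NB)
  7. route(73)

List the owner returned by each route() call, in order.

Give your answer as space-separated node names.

Op 1: add NA@24 -> ring=[24:NA]
Op 2: route key 68: none >= 68, wrap to smallest pos 24 -> NA
Op 3: route key 11: smallest pos >= 11 is 24 -> NA
Op 4: add NB@22 -> ring=[22:NB,24:NA]
Op 5: route key 78: none >= 78, wrap to smallest pos 22 -> NB
Op 6: remove NB -> ring=[24:NA]
Op 7: route key 73: none >= 73, wrap to smallest pos 24 -> NA

Answer: NA NA NB NA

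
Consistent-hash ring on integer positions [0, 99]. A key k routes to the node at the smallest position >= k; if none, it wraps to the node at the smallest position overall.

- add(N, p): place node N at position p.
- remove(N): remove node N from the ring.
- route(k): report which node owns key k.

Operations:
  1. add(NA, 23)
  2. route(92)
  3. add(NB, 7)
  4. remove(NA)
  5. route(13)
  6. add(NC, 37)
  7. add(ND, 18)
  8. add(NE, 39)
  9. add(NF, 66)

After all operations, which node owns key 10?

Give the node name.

Answer: ND

Derivation:
Op 1: add NA@23 -> ring=[23:NA]
Op 2: route key 92: none >= 92, wrap to smallest pos 23 -> NA
Op 3: add NB@7 -> ring=[7:NB,23:NA]
Op 4: remove NA -> ring=[7:NB]
Op 5: route key 13: none >= 13, wrap to smallest pos 7 -> NB
Op 6: add NC@37 -> ring=[7:NB,37:NC]
Op 7: add ND@18 -> ring=[7:NB,18:ND,37:NC]
Op 8: add NE@39 -> ring=[7:NB,18:ND,37:NC,39:NE]
Op 9: add NF@66 -> ring=[7:NB,18:ND,37:NC,39:NE,66:NF]
Final route key 10: smallest pos >= 10 is 18 -> ND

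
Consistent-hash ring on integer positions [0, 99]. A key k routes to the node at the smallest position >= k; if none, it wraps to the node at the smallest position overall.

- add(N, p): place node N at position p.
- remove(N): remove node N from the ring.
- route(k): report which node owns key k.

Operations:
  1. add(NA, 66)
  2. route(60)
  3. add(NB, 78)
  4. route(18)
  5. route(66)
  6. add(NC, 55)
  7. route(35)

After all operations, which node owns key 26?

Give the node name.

Op 1: add NA@66 -> ring=[66:NA]
Op 2: route key 60: smallest pos >= 60 is 66 -> NA
Op 3: add NB@78 -> ring=[66:NA,78:NB]
Op 4: route key 18: smallest pos >= 18 is 66 -> NA
Op 5: route key 66: smallest pos >= 66 is 66 -> NA
Op 6: add NC@55 -> ring=[55:NC,66:NA,78:NB]
Op 7: route key 35: smallest pos >= 35 is 55 -> NC
Final route key 26: smallest pos >= 26 is 55 -> NC

Answer: NC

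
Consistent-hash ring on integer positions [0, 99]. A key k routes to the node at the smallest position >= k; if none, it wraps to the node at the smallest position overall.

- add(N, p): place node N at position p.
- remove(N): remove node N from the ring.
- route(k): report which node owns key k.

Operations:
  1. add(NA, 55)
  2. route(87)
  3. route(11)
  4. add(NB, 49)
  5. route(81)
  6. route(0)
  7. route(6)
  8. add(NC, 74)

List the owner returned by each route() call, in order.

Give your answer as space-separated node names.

Op 1: add NA@55 -> ring=[55:NA]
Op 2: route key 87: none >= 87, wrap to smallest pos 55 -> NA
Op 3: route key 11: smallest pos >= 11 is 55 -> NA
Op 4: add NB@49 -> ring=[49:NB,55:NA]
Op 5: route key 81: none >= 81, wrap to smallest pos 49 -> NB
Op 6: route key 0: smallest pos >= 0 is 49 -> NB
Op 7: route key 6: smallest pos >= 6 is 49 -> NB
Op 8: add NC@74 -> ring=[49:NB,55:NA,74:NC]

Answer: NA NA NB NB NB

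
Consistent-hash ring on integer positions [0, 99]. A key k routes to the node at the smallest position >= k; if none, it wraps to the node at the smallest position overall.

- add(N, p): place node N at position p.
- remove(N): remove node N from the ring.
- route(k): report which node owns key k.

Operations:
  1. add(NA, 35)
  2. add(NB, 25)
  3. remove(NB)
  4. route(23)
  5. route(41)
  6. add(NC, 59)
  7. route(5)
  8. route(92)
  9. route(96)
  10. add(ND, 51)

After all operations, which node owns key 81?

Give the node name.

Op 1: add NA@35 -> ring=[35:NA]
Op 2: add NB@25 -> ring=[25:NB,35:NA]
Op 3: remove NB -> ring=[35:NA]
Op 4: route key 23: smallest pos >= 23 is 35 -> NA
Op 5: route key 41: none >= 41, wrap to smallest pos 35 -> NA
Op 6: add NC@59 -> ring=[35:NA,59:NC]
Op 7: route key 5: smallest pos >= 5 is 35 -> NA
Op 8: route key 92: none >= 92, wrap to smallest pos 35 -> NA
Op 9: route key 96: none >= 96, wrap to smallest pos 35 -> NA
Op 10: add ND@51 -> ring=[35:NA,51:ND,59:NC]
Final route key 81: none >= 81, wrap to smallest pos 35 -> NA

Answer: NA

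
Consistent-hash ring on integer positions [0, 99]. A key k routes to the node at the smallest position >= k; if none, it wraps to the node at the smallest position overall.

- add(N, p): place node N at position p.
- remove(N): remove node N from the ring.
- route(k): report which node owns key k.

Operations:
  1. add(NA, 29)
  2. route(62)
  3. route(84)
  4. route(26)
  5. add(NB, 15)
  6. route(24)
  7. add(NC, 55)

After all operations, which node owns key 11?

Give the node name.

Op 1: add NA@29 -> ring=[29:NA]
Op 2: route key 62: none >= 62, wrap to smallest pos 29 -> NA
Op 3: route key 84: none >= 84, wrap to smallest pos 29 -> NA
Op 4: route key 26: smallest pos >= 26 is 29 -> NA
Op 5: add NB@15 -> ring=[15:NB,29:NA]
Op 6: route key 24: smallest pos >= 24 is 29 -> NA
Op 7: add NC@55 -> ring=[15:NB,29:NA,55:NC]
Final route key 11: smallest pos >= 11 is 15 -> NB

Answer: NB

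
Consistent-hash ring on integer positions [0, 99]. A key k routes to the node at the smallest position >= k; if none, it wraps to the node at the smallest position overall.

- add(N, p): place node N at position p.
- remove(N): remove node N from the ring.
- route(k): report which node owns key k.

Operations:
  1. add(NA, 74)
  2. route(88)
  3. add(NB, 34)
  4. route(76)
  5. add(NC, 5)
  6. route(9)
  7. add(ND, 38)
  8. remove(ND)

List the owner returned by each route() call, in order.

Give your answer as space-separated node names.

Answer: NA NB NB

Derivation:
Op 1: add NA@74 -> ring=[74:NA]
Op 2: route key 88: none >= 88, wrap to smallest pos 74 -> NA
Op 3: add NB@34 -> ring=[34:NB,74:NA]
Op 4: route key 76: none >= 76, wrap to smallest pos 34 -> NB
Op 5: add NC@5 -> ring=[5:NC,34:NB,74:NA]
Op 6: route key 9: smallest pos >= 9 is 34 -> NB
Op 7: add ND@38 -> ring=[5:NC,34:NB,38:ND,74:NA]
Op 8: remove ND -> ring=[5:NC,34:NB,74:NA]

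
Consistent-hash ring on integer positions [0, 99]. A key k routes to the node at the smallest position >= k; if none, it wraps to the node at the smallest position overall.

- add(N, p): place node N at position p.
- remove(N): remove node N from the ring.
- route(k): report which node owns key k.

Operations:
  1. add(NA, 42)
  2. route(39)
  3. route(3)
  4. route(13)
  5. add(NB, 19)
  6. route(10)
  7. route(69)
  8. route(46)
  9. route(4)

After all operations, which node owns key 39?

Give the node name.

Answer: NA

Derivation:
Op 1: add NA@42 -> ring=[42:NA]
Op 2: route key 39: smallest pos >= 39 is 42 -> NA
Op 3: route key 3: smallest pos >= 3 is 42 -> NA
Op 4: route key 13: smallest pos >= 13 is 42 -> NA
Op 5: add NB@19 -> ring=[19:NB,42:NA]
Op 6: route key 10: smallest pos >= 10 is 19 -> NB
Op 7: route key 69: none >= 69, wrap to smallest pos 19 -> NB
Op 8: route key 46: none >= 46, wrap to smallest pos 19 -> NB
Op 9: route key 4: smallest pos >= 4 is 19 -> NB
Final route key 39: smallest pos >= 39 is 42 -> NA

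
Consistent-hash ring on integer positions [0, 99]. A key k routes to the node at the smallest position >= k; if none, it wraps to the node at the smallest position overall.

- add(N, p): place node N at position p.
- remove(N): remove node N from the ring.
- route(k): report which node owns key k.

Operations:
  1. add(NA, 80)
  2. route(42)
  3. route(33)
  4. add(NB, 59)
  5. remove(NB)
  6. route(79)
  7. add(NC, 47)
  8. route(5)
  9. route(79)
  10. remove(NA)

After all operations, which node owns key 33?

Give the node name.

Answer: NC

Derivation:
Op 1: add NA@80 -> ring=[80:NA]
Op 2: route key 42: smallest pos >= 42 is 80 -> NA
Op 3: route key 33: smallest pos >= 33 is 80 -> NA
Op 4: add NB@59 -> ring=[59:NB,80:NA]
Op 5: remove NB -> ring=[80:NA]
Op 6: route key 79: smallest pos >= 79 is 80 -> NA
Op 7: add NC@47 -> ring=[47:NC,80:NA]
Op 8: route key 5: smallest pos >= 5 is 47 -> NC
Op 9: route key 79: smallest pos >= 79 is 80 -> NA
Op 10: remove NA -> ring=[47:NC]
Final route key 33: smallest pos >= 33 is 47 -> NC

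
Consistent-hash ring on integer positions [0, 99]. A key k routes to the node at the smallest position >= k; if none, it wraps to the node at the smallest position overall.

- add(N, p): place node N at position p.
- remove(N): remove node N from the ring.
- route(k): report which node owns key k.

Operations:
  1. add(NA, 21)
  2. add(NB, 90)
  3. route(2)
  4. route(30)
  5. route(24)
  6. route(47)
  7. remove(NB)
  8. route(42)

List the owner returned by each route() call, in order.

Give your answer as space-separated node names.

Op 1: add NA@21 -> ring=[21:NA]
Op 2: add NB@90 -> ring=[21:NA,90:NB]
Op 3: route key 2: smallest pos >= 2 is 21 -> NA
Op 4: route key 30: smallest pos >= 30 is 90 -> NB
Op 5: route key 24: smallest pos >= 24 is 90 -> NB
Op 6: route key 47: smallest pos >= 47 is 90 -> NB
Op 7: remove NB -> ring=[21:NA]
Op 8: route key 42: none >= 42, wrap to smallest pos 21 -> NA

Answer: NA NB NB NB NA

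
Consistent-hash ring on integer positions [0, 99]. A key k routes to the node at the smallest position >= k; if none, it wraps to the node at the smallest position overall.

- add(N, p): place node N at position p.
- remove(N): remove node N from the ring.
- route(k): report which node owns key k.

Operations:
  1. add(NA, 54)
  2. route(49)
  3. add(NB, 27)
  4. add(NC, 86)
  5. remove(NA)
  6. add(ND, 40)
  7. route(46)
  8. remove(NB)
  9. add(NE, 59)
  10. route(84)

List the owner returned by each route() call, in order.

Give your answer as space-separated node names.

Op 1: add NA@54 -> ring=[54:NA]
Op 2: route key 49: smallest pos >= 49 is 54 -> NA
Op 3: add NB@27 -> ring=[27:NB,54:NA]
Op 4: add NC@86 -> ring=[27:NB,54:NA,86:NC]
Op 5: remove NA -> ring=[27:NB,86:NC]
Op 6: add ND@40 -> ring=[27:NB,40:ND,86:NC]
Op 7: route key 46: smallest pos >= 46 is 86 -> NC
Op 8: remove NB -> ring=[40:ND,86:NC]
Op 9: add NE@59 -> ring=[40:ND,59:NE,86:NC]
Op 10: route key 84: smallest pos >= 84 is 86 -> NC

Answer: NA NC NC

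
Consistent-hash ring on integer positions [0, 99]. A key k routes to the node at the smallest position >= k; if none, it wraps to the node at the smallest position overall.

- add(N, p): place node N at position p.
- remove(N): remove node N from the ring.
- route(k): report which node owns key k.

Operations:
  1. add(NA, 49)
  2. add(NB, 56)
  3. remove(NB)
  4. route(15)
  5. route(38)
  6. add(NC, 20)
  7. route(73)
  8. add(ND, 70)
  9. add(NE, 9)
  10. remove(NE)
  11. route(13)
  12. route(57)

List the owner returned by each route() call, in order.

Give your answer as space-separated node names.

Answer: NA NA NC NC ND

Derivation:
Op 1: add NA@49 -> ring=[49:NA]
Op 2: add NB@56 -> ring=[49:NA,56:NB]
Op 3: remove NB -> ring=[49:NA]
Op 4: route key 15: smallest pos >= 15 is 49 -> NA
Op 5: route key 38: smallest pos >= 38 is 49 -> NA
Op 6: add NC@20 -> ring=[20:NC,49:NA]
Op 7: route key 73: none >= 73, wrap to smallest pos 20 -> NC
Op 8: add ND@70 -> ring=[20:NC,49:NA,70:ND]
Op 9: add NE@9 -> ring=[9:NE,20:NC,49:NA,70:ND]
Op 10: remove NE -> ring=[20:NC,49:NA,70:ND]
Op 11: route key 13: smallest pos >= 13 is 20 -> NC
Op 12: route key 57: smallest pos >= 57 is 70 -> ND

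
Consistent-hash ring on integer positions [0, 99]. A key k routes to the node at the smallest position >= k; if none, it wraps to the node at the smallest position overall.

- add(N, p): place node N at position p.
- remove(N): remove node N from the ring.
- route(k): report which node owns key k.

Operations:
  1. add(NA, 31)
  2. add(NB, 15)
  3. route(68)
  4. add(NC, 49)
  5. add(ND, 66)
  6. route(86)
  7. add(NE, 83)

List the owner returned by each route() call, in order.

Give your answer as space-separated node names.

Op 1: add NA@31 -> ring=[31:NA]
Op 2: add NB@15 -> ring=[15:NB,31:NA]
Op 3: route key 68: none >= 68, wrap to smallest pos 15 -> NB
Op 4: add NC@49 -> ring=[15:NB,31:NA,49:NC]
Op 5: add ND@66 -> ring=[15:NB,31:NA,49:NC,66:ND]
Op 6: route key 86: none >= 86, wrap to smallest pos 15 -> NB
Op 7: add NE@83 -> ring=[15:NB,31:NA,49:NC,66:ND,83:NE]

Answer: NB NB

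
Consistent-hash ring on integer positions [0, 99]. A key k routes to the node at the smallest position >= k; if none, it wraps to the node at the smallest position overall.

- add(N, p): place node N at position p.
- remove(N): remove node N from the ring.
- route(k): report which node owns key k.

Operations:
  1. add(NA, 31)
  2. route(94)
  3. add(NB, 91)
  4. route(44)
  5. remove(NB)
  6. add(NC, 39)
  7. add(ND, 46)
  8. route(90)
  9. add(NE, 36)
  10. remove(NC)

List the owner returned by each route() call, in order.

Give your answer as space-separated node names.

Answer: NA NB NA

Derivation:
Op 1: add NA@31 -> ring=[31:NA]
Op 2: route key 94: none >= 94, wrap to smallest pos 31 -> NA
Op 3: add NB@91 -> ring=[31:NA,91:NB]
Op 4: route key 44: smallest pos >= 44 is 91 -> NB
Op 5: remove NB -> ring=[31:NA]
Op 6: add NC@39 -> ring=[31:NA,39:NC]
Op 7: add ND@46 -> ring=[31:NA,39:NC,46:ND]
Op 8: route key 90: none >= 90, wrap to smallest pos 31 -> NA
Op 9: add NE@36 -> ring=[31:NA,36:NE,39:NC,46:ND]
Op 10: remove NC -> ring=[31:NA,36:NE,46:ND]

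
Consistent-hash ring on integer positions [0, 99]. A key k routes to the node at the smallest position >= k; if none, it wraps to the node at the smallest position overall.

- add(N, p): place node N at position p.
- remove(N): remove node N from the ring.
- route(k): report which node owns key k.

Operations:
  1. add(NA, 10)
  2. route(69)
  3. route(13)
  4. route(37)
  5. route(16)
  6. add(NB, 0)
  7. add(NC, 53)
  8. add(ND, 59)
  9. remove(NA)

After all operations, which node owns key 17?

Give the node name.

Answer: NC

Derivation:
Op 1: add NA@10 -> ring=[10:NA]
Op 2: route key 69: none >= 69, wrap to smallest pos 10 -> NA
Op 3: route key 13: none >= 13, wrap to smallest pos 10 -> NA
Op 4: route key 37: none >= 37, wrap to smallest pos 10 -> NA
Op 5: route key 16: none >= 16, wrap to smallest pos 10 -> NA
Op 6: add NB@0 -> ring=[0:NB,10:NA]
Op 7: add NC@53 -> ring=[0:NB,10:NA,53:NC]
Op 8: add ND@59 -> ring=[0:NB,10:NA,53:NC,59:ND]
Op 9: remove NA -> ring=[0:NB,53:NC,59:ND]
Final route key 17: smallest pos >= 17 is 53 -> NC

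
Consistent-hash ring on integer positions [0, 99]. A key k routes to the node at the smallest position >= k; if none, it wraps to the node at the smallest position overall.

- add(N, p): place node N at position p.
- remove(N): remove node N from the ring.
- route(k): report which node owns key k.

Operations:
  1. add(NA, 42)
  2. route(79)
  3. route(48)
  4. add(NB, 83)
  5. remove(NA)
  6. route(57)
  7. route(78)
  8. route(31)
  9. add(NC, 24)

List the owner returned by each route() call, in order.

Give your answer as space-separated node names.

Answer: NA NA NB NB NB

Derivation:
Op 1: add NA@42 -> ring=[42:NA]
Op 2: route key 79: none >= 79, wrap to smallest pos 42 -> NA
Op 3: route key 48: none >= 48, wrap to smallest pos 42 -> NA
Op 4: add NB@83 -> ring=[42:NA,83:NB]
Op 5: remove NA -> ring=[83:NB]
Op 6: route key 57: smallest pos >= 57 is 83 -> NB
Op 7: route key 78: smallest pos >= 78 is 83 -> NB
Op 8: route key 31: smallest pos >= 31 is 83 -> NB
Op 9: add NC@24 -> ring=[24:NC,83:NB]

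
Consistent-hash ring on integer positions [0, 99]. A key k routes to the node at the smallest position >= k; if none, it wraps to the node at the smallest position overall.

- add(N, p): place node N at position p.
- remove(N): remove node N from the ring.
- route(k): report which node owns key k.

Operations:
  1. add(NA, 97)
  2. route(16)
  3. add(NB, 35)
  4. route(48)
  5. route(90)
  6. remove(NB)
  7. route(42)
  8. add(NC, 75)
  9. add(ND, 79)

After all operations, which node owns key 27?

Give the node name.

Answer: NC

Derivation:
Op 1: add NA@97 -> ring=[97:NA]
Op 2: route key 16: smallest pos >= 16 is 97 -> NA
Op 3: add NB@35 -> ring=[35:NB,97:NA]
Op 4: route key 48: smallest pos >= 48 is 97 -> NA
Op 5: route key 90: smallest pos >= 90 is 97 -> NA
Op 6: remove NB -> ring=[97:NA]
Op 7: route key 42: smallest pos >= 42 is 97 -> NA
Op 8: add NC@75 -> ring=[75:NC,97:NA]
Op 9: add ND@79 -> ring=[75:NC,79:ND,97:NA]
Final route key 27: smallest pos >= 27 is 75 -> NC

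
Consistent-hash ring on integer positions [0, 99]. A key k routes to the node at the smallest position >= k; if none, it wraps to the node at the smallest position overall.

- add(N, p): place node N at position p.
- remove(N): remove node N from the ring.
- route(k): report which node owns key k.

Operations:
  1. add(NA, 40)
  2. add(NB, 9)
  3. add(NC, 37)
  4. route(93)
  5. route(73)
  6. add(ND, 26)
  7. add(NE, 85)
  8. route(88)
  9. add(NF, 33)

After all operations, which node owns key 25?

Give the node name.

Op 1: add NA@40 -> ring=[40:NA]
Op 2: add NB@9 -> ring=[9:NB,40:NA]
Op 3: add NC@37 -> ring=[9:NB,37:NC,40:NA]
Op 4: route key 93: none >= 93, wrap to smallest pos 9 -> NB
Op 5: route key 73: none >= 73, wrap to smallest pos 9 -> NB
Op 6: add ND@26 -> ring=[9:NB,26:ND,37:NC,40:NA]
Op 7: add NE@85 -> ring=[9:NB,26:ND,37:NC,40:NA,85:NE]
Op 8: route key 88: none >= 88, wrap to smallest pos 9 -> NB
Op 9: add NF@33 -> ring=[9:NB,26:ND,33:NF,37:NC,40:NA,85:NE]
Final route key 25: smallest pos >= 25 is 26 -> ND

Answer: ND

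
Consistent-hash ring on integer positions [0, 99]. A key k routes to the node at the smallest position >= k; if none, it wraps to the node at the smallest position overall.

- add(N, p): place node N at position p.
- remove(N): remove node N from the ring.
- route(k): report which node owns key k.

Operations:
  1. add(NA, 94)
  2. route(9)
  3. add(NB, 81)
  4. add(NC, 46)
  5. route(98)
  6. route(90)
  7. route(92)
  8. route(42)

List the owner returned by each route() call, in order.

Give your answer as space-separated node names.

Op 1: add NA@94 -> ring=[94:NA]
Op 2: route key 9: smallest pos >= 9 is 94 -> NA
Op 3: add NB@81 -> ring=[81:NB,94:NA]
Op 4: add NC@46 -> ring=[46:NC,81:NB,94:NA]
Op 5: route key 98: none >= 98, wrap to smallest pos 46 -> NC
Op 6: route key 90: smallest pos >= 90 is 94 -> NA
Op 7: route key 92: smallest pos >= 92 is 94 -> NA
Op 8: route key 42: smallest pos >= 42 is 46 -> NC

Answer: NA NC NA NA NC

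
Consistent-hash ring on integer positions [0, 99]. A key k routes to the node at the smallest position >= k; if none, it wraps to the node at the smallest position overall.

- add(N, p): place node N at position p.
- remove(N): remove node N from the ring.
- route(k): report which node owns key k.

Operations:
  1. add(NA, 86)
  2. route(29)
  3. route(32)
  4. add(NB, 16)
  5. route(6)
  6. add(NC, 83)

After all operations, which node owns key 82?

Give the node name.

Answer: NC

Derivation:
Op 1: add NA@86 -> ring=[86:NA]
Op 2: route key 29: smallest pos >= 29 is 86 -> NA
Op 3: route key 32: smallest pos >= 32 is 86 -> NA
Op 4: add NB@16 -> ring=[16:NB,86:NA]
Op 5: route key 6: smallest pos >= 6 is 16 -> NB
Op 6: add NC@83 -> ring=[16:NB,83:NC,86:NA]
Final route key 82: smallest pos >= 82 is 83 -> NC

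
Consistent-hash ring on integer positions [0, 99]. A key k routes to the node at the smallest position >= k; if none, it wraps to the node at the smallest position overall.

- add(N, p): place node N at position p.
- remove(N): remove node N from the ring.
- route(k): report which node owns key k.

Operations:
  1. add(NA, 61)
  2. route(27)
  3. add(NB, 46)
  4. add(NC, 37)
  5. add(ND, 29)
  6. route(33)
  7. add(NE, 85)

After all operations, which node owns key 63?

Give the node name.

Op 1: add NA@61 -> ring=[61:NA]
Op 2: route key 27: smallest pos >= 27 is 61 -> NA
Op 3: add NB@46 -> ring=[46:NB,61:NA]
Op 4: add NC@37 -> ring=[37:NC,46:NB,61:NA]
Op 5: add ND@29 -> ring=[29:ND,37:NC,46:NB,61:NA]
Op 6: route key 33: smallest pos >= 33 is 37 -> NC
Op 7: add NE@85 -> ring=[29:ND,37:NC,46:NB,61:NA,85:NE]
Final route key 63: smallest pos >= 63 is 85 -> NE

Answer: NE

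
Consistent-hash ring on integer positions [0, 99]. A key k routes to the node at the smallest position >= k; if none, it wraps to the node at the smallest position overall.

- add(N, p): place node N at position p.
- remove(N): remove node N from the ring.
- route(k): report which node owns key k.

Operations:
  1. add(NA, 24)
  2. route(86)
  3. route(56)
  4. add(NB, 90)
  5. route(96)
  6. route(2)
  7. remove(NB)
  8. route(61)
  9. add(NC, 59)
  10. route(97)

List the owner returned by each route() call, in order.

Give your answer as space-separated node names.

Op 1: add NA@24 -> ring=[24:NA]
Op 2: route key 86: none >= 86, wrap to smallest pos 24 -> NA
Op 3: route key 56: none >= 56, wrap to smallest pos 24 -> NA
Op 4: add NB@90 -> ring=[24:NA,90:NB]
Op 5: route key 96: none >= 96, wrap to smallest pos 24 -> NA
Op 6: route key 2: smallest pos >= 2 is 24 -> NA
Op 7: remove NB -> ring=[24:NA]
Op 8: route key 61: none >= 61, wrap to smallest pos 24 -> NA
Op 9: add NC@59 -> ring=[24:NA,59:NC]
Op 10: route key 97: none >= 97, wrap to smallest pos 24 -> NA

Answer: NA NA NA NA NA NA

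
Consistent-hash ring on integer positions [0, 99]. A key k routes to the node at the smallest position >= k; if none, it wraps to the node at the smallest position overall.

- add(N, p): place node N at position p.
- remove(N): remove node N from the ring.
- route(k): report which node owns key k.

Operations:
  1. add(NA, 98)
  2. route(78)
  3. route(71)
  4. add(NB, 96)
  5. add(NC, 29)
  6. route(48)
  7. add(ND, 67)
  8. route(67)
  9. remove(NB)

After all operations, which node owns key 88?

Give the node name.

Op 1: add NA@98 -> ring=[98:NA]
Op 2: route key 78: smallest pos >= 78 is 98 -> NA
Op 3: route key 71: smallest pos >= 71 is 98 -> NA
Op 4: add NB@96 -> ring=[96:NB,98:NA]
Op 5: add NC@29 -> ring=[29:NC,96:NB,98:NA]
Op 6: route key 48: smallest pos >= 48 is 96 -> NB
Op 7: add ND@67 -> ring=[29:NC,67:ND,96:NB,98:NA]
Op 8: route key 67: smallest pos >= 67 is 67 -> ND
Op 9: remove NB -> ring=[29:NC,67:ND,98:NA]
Final route key 88: smallest pos >= 88 is 98 -> NA

Answer: NA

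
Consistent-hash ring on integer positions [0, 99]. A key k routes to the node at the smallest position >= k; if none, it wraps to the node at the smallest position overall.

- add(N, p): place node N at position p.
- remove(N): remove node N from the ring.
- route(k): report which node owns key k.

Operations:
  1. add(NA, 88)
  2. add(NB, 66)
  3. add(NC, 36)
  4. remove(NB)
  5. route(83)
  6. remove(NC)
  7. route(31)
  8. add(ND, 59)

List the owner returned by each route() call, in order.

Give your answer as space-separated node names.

Op 1: add NA@88 -> ring=[88:NA]
Op 2: add NB@66 -> ring=[66:NB,88:NA]
Op 3: add NC@36 -> ring=[36:NC,66:NB,88:NA]
Op 4: remove NB -> ring=[36:NC,88:NA]
Op 5: route key 83: smallest pos >= 83 is 88 -> NA
Op 6: remove NC -> ring=[88:NA]
Op 7: route key 31: smallest pos >= 31 is 88 -> NA
Op 8: add ND@59 -> ring=[59:ND,88:NA]

Answer: NA NA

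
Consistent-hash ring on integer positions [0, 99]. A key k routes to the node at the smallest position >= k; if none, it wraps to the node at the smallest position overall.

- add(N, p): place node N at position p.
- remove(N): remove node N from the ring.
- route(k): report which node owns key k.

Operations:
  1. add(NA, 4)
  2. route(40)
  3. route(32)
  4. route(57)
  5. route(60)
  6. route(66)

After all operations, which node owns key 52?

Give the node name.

Answer: NA

Derivation:
Op 1: add NA@4 -> ring=[4:NA]
Op 2: route key 40: none >= 40, wrap to smallest pos 4 -> NA
Op 3: route key 32: none >= 32, wrap to smallest pos 4 -> NA
Op 4: route key 57: none >= 57, wrap to smallest pos 4 -> NA
Op 5: route key 60: none >= 60, wrap to smallest pos 4 -> NA
Op 6: route key 66: none >= 66, wrap to smallest pos 4 -> NA
Final route key 52: none >= 52, wrap to smallest pos 4 -> NA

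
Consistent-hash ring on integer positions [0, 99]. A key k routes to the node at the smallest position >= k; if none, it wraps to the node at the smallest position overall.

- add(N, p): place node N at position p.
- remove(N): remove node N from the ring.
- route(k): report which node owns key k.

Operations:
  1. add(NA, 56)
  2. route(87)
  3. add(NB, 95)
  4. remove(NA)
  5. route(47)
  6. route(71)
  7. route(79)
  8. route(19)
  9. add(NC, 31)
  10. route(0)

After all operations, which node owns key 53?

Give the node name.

Answer: NB

Derivation:
Op 1: add NA@56 -> ring=[56:NA]
Op 2: route key 87: none >= 87, wrap to smallest pos 56 -> NA
Op 3: add NB@95 -> ring=[56:NA,95:NB]
Op 4: remove NA -> ring=[95:NB]
Op 5: route key 47: smallest pos >= 47 is 95 -> NB
Op 6: route key 71: smallest pos >= 71 is 95 -> NB
Op 7: route key 79: smallest pos >= 79 is 95 -> NB
Op 8: route key 19: smallest pos >= 19 is 95 -> NB
Op 9: add NC@31 -> ring=[31:NC,95:NB]
Op 10: route key 0: smallest pos >= 0 is 31 -> NC
Final route key 53: smallest pos >= 53 is 95 -> NB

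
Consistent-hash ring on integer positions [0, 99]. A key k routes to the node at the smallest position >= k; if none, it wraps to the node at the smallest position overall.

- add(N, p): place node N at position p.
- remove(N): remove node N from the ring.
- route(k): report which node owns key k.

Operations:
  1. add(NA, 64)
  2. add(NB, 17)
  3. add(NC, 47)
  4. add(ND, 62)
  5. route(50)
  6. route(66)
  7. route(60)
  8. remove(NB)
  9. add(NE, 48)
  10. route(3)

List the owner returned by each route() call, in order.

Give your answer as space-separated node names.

Answer: ND NB ND NC

Derivation:
Op 1: add NA@64 -> ring=[64:NA]
Op 2: add NB@17 -> ring=[17:NB,64:NA]
Op 3: add NC@47 -> ring=[17:NB,47:NC,64:NA]
Op 4: add ND@62 -> ring=[17:NB,47:NC,62:ND,64:NA]
Op 5: route key 50: smallest pos >= 50 is 62 -> ND
Op 6: route key 66: none >= 66, wrap to smallest pos 17 -> NB
Op 7: route key 60: smallest pos >= 60 is 62 -> ND
Op 8: remove NB -> ring=[47:NC,62:ND,64:NA]
Op 9: add NE@48 -> ring=[47:NC,48:NE,62:ND,64:NA]
Op 10: route key 3: smallest pos >= 3 is 47 -> NC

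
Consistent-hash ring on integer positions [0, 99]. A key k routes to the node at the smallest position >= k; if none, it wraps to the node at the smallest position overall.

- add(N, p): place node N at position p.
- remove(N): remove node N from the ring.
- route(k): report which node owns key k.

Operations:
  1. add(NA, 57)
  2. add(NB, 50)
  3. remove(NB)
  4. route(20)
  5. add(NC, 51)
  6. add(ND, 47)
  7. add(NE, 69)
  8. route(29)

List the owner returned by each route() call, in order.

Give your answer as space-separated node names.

Answer: NA ND

Derivation:
Op 1: add NA@57 -> ring=[57:NA]
Op 2: add NB@50 -> ring=[50:NB,57:NA]
Op 3: remove NB -> ring=[57:NA]
Op 4: route key 20: smallest pos >= 20 is 57 -> NA
Op 5: add NC@51 -> ring=[51:NC,57:NA]
Op 6: add ND@47 -> ring=[47:ND,51:NC,57:NA]
Op 7: add NE@69 -> ring=[47:ND,51:NC,57:NA,69:NE]
Op 8: route key 29: smallest pos >= 29 is 47 -> ND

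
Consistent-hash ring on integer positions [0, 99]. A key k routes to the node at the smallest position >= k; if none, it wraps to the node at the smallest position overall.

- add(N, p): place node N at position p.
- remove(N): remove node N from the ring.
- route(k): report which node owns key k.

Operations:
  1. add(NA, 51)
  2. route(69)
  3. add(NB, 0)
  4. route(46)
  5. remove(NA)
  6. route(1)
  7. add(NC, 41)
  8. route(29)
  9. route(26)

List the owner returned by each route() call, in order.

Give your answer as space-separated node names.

Op 1: add NA@51 -> ring=[51:NA]
Op 2: route key 69: none >= 69, wrap to smallest pos 51 -> NA
Op 3: add NB@0 -> ring=[0:NB,51:NA]
Op 4: route key 46: smallest pos >= 46 is 51 -> NA
Op 5: remove NA -> ring=[0:NB]
Op 6: route key 1: none >= 1, wrap to smallest pos 0 -> NB
Op 7: add NC@41 -> ring=[0:NB,41:NC]
Op 8: route key 29: smallest pos >= 29 is 41 -> NC
Op 9: route key 26: smallest pos >= 26 is 41 -> NC

Answer: NA NA NB NC NC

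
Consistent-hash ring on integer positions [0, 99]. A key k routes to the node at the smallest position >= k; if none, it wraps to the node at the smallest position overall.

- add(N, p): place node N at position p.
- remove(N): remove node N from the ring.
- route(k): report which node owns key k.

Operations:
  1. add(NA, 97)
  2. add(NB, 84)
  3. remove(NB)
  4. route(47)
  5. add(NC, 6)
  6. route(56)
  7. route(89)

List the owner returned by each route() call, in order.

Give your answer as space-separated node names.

Op 1: add NA@97 -> ring=[97:NA]
Op 2: add NB@84 -> ring=[84:NB,97:NA]
Op 3: remove NB -> ring=[97:NA]
Op 4: route key 47: smallest pos >= 47 is 97 -> NA
Op 5: add NC@6 -> ring=[6:NC,97:NA]
Op 6: route key 56: smallest pos >= 56 is 97 -> NA
Op 7: route key 89: smallest pos >= 89 is 97 -> NA

Answer: NA NA NA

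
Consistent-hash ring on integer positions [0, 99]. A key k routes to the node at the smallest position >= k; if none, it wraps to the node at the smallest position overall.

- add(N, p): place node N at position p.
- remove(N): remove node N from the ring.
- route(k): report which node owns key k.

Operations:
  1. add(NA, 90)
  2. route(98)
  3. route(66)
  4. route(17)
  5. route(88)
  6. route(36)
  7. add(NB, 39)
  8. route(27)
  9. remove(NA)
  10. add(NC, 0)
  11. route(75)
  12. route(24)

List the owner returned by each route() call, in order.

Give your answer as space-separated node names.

Op 1: add NA@90 -> ring=[90:NA]
Op 2: route key 98: none >= 98, wrap to smallest pos 90 -> NA
Op 3: route key 66: smallest pos >= 66 is 90 -> NA
Op 4: route key 17: smallest pos >= 17 is 90 -> NA
Op 5: route key 88: smallest pos >= 88 is 90 -> NA
Op 6: route key 36: smallest pos >= 36 is 90 -> NA
Op 7: add NB@39 -> ring=[39:NB,90:NA]
Op 8: route key 27: smallest pos >= 27 is 39 -> NB
Op 9: remove NA -> ring=[39:NB]
Op 10: add NC@0 -> ring=[0:NC,39:NB]
Op 11: route key 75: none >= 75, wrap to smallest pos 0 -> NC
Op 12: route key 24: smallest pos >= 24 is 39 -> NB

Answer: NA NA NA NA NA NB NC NB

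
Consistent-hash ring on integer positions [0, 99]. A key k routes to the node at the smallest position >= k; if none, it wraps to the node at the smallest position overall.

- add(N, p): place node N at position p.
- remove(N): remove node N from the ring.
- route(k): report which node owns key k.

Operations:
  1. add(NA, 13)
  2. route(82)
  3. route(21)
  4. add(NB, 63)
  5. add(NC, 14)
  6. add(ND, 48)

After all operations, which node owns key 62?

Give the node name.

Op 1: add NA@13 -> ring=[13:NA]
Op 2: route key 82: none >= 82, wrap to smallest pos 13 -> NA
Op 3: route key 21: none >= 21, wrap to smallest pos 13 -> NA
Op 4: add NB@63 -> ring=[13:NA,63:NB]
Op 5: add NC@14 -> ring=[13:NA,14:NC,63:NB]
Op 6: add ND@48 -> ring=[13:NA,14:NC,48:ND,63:NB]
Final route key 62: smallest pos >= 62 is 63 -> NB

Answer: NB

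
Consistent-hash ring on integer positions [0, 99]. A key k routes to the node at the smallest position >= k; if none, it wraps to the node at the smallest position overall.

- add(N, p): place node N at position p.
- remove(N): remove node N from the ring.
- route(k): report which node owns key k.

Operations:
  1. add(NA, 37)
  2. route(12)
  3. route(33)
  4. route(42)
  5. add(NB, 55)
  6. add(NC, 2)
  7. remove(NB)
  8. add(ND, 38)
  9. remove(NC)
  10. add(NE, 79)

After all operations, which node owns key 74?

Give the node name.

Answer: NE

Derivation:
Op 1: add NA@37 -> ring=[37:NA]
Op 2: route key 12: smallest pos >= 12 is 37 -> NA
Op 3: route key 33: smallest pos >= 33 is 37 -> NA
Op 4: route key 42: none >= 42, wrap to smallest pos 37 -> NA
Op 5: add NB@55 -> ring=[37:NA,55:NB]
Op 6: add NC@2 -> ring=[2:NC,37:NA,55:NB]
Op 7: remove NB -> ring=[2:NC,37:NA]
Op 8: add ND@38 -> ring=[2:NC,37:NA,38:ND]
Op 9: remove NC -> ring=[37:NA,38:ND]
Op 10: add NE@79 -> ring=[37:NA,38:ND,79:NE]
Final route key 74: smallest pos >= 74 is 79 -> NE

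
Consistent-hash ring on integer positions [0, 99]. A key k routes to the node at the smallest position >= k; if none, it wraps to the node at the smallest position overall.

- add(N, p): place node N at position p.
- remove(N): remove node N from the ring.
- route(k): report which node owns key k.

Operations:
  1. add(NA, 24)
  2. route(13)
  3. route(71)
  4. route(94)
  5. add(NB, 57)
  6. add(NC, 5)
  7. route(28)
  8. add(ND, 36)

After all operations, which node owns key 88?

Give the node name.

Answer: NC

Derivation:
Op 1: add NA@24 -> ring=[24:NA]
Op 2: route key 13: smallest pos >= 13 is 24 -> NA
Op 3: route key 71: none >= 71, wrap to smallest pos 24 -> NA
Op 4: route key 94: none >= 94, wrap to smallest pos 24 -> NA
Op 5: add NB@57 -> ring=[24:NA,57:NB]
Op 6: add NC@5 -> ring=[5:NC,24:NA,57:NB]
Op 7: route key 28: smallest pos >= 28 is 57 -> NB
Op 8: add ND@36 -> ring=[5:NC,24:NA,36:ND,57:NB]
Final route key 88: none >= 88, wrap to smallest pos 5 -> NC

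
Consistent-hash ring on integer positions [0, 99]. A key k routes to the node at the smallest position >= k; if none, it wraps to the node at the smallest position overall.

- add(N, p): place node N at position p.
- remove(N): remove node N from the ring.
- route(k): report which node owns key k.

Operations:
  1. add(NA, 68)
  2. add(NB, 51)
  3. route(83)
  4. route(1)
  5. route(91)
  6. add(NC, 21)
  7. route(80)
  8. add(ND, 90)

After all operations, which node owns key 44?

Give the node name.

Op 1: add NA@68 -> ring=[68:NA]
Op 2: add NB@51 -> ring=[51:NB,68:NA]
Op 3: route key 83: none >= 83, wrap to smallest pos 51 -> NB
Op 4: route key 1: smallest pos >= 1 is 51 -> NB
Op 5: route key 91: none >= 91, wrap to smallest pos 51 -> NB
Op 6: add NC@21 -> ring=[21:NC,51:NB,68:NA]
Op 7: route key 80: none >= 80, wrap to smallest pos 21 -> NC
Op 8: add ND@90 -> ring=[21:NC,51:NB,68:NA,90:ND]
Final route key 44: smallest pos >= 44 is 51 -> NB

Answer: NB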